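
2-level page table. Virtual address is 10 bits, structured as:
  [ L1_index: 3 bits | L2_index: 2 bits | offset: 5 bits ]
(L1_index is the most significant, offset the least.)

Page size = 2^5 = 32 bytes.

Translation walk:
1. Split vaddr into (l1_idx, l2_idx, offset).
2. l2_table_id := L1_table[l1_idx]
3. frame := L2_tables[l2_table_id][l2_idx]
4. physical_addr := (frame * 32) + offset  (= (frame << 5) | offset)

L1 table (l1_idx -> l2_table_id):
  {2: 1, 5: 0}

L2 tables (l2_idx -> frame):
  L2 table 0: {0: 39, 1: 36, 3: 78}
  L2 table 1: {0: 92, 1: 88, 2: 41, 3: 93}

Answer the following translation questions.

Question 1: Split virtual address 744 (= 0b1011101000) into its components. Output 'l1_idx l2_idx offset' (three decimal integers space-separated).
Answer: 5 3 8

Derivation:
vaddr = 744 = 0b1011101000
  top 3 bits -> l1_idx = 5
  next 2 bits -> l2_idx = 3
  bottom 5 bits -> offset = 8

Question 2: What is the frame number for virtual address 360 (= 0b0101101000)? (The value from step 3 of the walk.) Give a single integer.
Answer: 93

Derivation:
vaddr = 360: l1_idx=2, l2_idx=3
L1[2] = 1; L2[1][3] = 93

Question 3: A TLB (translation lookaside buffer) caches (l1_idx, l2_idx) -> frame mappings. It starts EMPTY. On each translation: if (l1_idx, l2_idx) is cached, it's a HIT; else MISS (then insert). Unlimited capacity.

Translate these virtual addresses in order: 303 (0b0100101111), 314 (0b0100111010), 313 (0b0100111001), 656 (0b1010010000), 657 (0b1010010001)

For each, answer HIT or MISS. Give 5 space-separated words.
Answer: MISS HIT HIT MISS HIT

Derivation:
vaddr=303: (2,1) not in TLB -> MISS, insert
vaddr=314: (2,1) in TLB -> HIT
vaddr=313: (2,1) in TLB -> HIT
vaddr=656: (5,0) not in TLB -> MISS, insert
vaddr=657: (5,0) in TLB -> HIT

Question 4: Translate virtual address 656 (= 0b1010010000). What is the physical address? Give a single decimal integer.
vaddr = 656 = 0b1010010000
Split: l1_idx=5, l2_idx=0, offset=16
L1[5] = 0
L2[0][0] = 39
paddr = 39 * 32 + 16 = 1264

Answer: 1264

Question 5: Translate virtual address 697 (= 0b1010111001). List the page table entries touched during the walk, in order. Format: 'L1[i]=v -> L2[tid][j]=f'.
Answer: L1[5]=0 -> L2[0][1]=36

Derivation:
vaddr = 697 = 0b1010111001
Split: l1_idx=5, l2_idx=1, offset=25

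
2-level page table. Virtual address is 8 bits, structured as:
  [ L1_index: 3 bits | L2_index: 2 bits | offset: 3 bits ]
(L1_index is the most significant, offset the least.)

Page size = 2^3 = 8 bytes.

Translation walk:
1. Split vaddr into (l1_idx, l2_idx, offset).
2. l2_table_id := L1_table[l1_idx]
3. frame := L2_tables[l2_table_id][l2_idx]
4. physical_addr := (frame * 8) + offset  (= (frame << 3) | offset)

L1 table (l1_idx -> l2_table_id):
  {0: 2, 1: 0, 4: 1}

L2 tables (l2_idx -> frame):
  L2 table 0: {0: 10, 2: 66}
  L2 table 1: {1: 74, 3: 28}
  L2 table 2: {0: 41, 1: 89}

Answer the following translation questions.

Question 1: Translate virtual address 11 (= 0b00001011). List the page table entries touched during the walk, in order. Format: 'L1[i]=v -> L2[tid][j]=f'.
vaddr = 11 = 0b00001011
Split: l1_idx=0, l2_idx=1, offset=3

Answer: L1[0]=2 -> L2[2][1]=89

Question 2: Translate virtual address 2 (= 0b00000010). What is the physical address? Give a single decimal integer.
vaddr = 2 = 0b00000010
Split: l1_idx=0, l2_idx=0, offset=2
L1[0] = 2
L2[2][0] = 41
paddr = 41 * 8 + 2 = 330

Answer: 330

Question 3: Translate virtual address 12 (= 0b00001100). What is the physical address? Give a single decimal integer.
vaddr = 12 = 0b00001100
Split: l1_idx=0, l2_idx=1, offset=4
L1[0] = 2
L2[2][1] = 89
paddr = 89 * 8 + 4 = 716

Answer: 716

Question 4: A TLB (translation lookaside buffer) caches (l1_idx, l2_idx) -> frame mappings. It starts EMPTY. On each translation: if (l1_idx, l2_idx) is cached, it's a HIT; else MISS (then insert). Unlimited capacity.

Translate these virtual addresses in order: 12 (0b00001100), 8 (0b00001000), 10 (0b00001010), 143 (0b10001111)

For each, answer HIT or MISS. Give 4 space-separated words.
vaddr=12: (0,1) not in TLB -> MISS, insert
vaddr=8: (0,1) in TLB -> HIT
vaddr=10: (0,1) in TLB -> HIT
vaddr=143: (4,1) not in TLB -> MISS, insert

Answer: MISS HIT HIT MISS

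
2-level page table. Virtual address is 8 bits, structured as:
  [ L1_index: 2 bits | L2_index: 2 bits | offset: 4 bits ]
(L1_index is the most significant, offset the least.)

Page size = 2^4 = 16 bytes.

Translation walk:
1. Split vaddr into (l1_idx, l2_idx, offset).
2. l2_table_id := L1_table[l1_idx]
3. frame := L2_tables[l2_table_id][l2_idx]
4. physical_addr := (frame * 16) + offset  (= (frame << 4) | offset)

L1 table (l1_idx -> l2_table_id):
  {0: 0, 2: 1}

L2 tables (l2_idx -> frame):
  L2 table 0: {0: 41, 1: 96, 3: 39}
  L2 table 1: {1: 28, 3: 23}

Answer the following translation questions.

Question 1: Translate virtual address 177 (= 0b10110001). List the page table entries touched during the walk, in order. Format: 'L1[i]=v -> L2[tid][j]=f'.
vaddr = 177 = 0b10110001
Split: l1_idx=2, l2_idx=3, offset=1

Answer: L1[2]=1 -> L2[1][3]=23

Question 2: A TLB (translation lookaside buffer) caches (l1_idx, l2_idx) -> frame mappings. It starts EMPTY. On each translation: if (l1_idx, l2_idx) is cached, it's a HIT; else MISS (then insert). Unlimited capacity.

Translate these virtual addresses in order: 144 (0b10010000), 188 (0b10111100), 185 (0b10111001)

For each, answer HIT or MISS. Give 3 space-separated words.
vaddr=144: (2,1) not in TLB -> MISS, insert
vaddr=188: (2,3) not in TLB -> MISS, insert
vaddr=185: (2,3) in TLB -> HIT

Answer: MISS MISS HIT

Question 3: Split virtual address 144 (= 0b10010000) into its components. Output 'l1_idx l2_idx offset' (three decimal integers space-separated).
Answer: 2 1 0

Derivation:
vaddr = 144 = 0b10010000
  top 2 bits -> l1_idx = 2
  next 2 bits -> l2_idx = 1
  bottom 4 bits -> offset = 0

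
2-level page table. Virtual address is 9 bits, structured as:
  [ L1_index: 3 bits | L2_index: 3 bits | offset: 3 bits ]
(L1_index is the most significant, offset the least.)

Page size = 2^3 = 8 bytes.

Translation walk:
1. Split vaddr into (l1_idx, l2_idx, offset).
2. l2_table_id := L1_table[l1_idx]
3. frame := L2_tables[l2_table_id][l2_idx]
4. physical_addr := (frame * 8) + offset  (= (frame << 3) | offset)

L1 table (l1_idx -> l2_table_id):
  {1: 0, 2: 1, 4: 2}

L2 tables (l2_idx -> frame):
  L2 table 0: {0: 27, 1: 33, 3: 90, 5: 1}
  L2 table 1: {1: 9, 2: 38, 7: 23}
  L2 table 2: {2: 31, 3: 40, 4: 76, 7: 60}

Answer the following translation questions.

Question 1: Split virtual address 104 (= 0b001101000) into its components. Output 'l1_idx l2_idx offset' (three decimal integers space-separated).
Answer: 1 5 0

Derivation:
vaddr = 104 = 0b001101000
  top 3 bits -> l1_idx = 1
  next 3 bits -> l2_idx = 5
  bottom 3 bits -> offset = 0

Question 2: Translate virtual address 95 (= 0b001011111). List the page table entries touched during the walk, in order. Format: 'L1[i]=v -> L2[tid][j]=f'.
vaddr = 95 = 0b001011111
Split: l1_idx=1, l2_idx=3, offset=7

Answer: L1[1]=0 -> L2[0][3]=90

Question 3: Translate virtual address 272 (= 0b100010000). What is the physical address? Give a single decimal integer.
vaddr = 272 = 0b100010000
Split: l1_idx=4, l2_idx=2, offset=0
L1[4] = 2
L2[2][2] = 31
paddr = 31 * 8 + 0 = 248

Answer: 248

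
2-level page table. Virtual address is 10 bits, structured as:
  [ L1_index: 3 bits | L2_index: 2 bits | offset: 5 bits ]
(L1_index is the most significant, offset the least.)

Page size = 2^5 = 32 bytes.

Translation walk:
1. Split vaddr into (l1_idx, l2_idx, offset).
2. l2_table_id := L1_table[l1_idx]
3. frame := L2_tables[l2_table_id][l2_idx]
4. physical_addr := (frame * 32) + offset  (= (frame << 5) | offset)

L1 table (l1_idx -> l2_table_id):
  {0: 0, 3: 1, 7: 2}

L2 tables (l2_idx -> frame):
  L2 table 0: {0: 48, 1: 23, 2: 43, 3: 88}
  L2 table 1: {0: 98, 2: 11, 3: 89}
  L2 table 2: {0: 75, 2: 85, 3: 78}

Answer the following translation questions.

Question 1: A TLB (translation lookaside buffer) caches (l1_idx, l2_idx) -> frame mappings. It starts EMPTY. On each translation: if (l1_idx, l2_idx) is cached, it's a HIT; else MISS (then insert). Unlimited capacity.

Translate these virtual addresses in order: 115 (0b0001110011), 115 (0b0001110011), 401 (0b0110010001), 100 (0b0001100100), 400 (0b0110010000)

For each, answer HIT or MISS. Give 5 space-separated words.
vaddr=115: (0,3) not in TLB -> MISS, insert
vaddr=115: (0,3) in TLB -> HIT
vaddr=401: (3,0) not in TLB -> MISS, insert
vaddr=100: (0,3) in TLB -> HIT
vaddr=400: (3,0) in TLB -> HIT

Answer: MISS HIT MISS HIT HIT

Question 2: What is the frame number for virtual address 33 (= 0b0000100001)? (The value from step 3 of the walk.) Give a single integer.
Answer: 23

Derivation:
vaddr = 33: l1_idx=0, l2_idx=1
L1[0] = 0; L2[0][1] = 23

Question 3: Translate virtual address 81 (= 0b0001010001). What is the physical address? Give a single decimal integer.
Answer: 1393

Derivation:
vaddr = 81 = 0b0001010001
Split: l1_idx=0, l2_idx=2, offset=17
L1[0] = 0
L2[0][2] = 43
paddr = 43 * 32 + 17 = 1393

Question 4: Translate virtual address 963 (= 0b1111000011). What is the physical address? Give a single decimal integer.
Answer: 2723

Derivation:
vaddr = 963 = 0b1111000011
Split: l1_idx=7, l2_idx=2, offset=3
L1[7] = 2
L2[2][2] = 85
paddr = 85 * 32 + 3 = 2723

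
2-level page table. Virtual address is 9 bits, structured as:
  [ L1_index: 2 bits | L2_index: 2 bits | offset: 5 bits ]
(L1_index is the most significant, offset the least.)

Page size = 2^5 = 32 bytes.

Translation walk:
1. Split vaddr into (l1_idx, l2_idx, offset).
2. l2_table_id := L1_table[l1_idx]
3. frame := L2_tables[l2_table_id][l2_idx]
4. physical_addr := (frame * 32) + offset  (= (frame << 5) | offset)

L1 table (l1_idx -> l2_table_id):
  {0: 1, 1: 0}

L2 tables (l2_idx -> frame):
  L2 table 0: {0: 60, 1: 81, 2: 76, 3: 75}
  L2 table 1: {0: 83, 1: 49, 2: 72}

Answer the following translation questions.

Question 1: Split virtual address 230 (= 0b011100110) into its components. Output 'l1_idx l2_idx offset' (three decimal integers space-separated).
Answer: 1 3 6

Derivation:
vaddr = 230 = 0b011100110
  top 2 bits -> l1_idx = 1
  next 2 bits -> l2_idx = 3
  bottom 5 bits -> offset = 6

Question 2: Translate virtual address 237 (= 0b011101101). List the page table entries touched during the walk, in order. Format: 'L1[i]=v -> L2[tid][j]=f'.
Answer: L1[1]=0 -> L2[0][3]=75

Derivation:
vaddr = 237 = 0b011101101
Split: l1_idx=1, l2_idx=3, offset=13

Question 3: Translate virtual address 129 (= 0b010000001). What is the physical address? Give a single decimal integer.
Answer: 1921

Derivation:
vaddr = 129 = 0b010000001
Split: l1_idx=1, l2_idx=0, offset=1
L1[1] = 0
L2[0][0] = 60
paddr = 60 * 32 + 1 = 1921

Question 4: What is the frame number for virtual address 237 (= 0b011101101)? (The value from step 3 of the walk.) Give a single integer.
Answer: 75

Derivation:
vaddr = 237: l1_idx=1, l2_idx=3
L1[1] = 0; L2[0][3] = 75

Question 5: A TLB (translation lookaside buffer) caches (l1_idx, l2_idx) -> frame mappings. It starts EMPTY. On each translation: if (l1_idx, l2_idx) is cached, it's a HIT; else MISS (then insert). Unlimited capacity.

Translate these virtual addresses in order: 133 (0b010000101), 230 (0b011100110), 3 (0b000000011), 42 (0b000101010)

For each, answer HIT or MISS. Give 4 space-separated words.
Answer: MISS MISS MISS MISS

Derivation:
vaddr=133: (1,0) not in TLB -> MISS, insert
vaddr=230: (1,3) not in TLB -> MISS, insert
vaddr=3: (0,0) not in TLB -> MISS, insert
vaddr=42: (0,1) not in TLB -> MISS, insert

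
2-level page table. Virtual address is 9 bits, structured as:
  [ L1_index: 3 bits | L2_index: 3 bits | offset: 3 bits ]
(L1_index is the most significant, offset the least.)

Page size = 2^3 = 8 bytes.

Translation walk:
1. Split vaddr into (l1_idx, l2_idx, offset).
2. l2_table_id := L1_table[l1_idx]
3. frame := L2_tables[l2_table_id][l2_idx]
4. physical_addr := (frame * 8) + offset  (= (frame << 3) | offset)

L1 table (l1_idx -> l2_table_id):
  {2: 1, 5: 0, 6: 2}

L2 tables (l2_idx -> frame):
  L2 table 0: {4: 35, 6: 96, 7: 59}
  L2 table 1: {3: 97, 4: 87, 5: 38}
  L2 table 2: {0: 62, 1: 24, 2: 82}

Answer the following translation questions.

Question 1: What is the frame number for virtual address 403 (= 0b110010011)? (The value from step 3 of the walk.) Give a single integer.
Answer: 82

Derivation:
vaddr = 403: l1_idx=6, l2_idx=2
L1[6] = 2; L2[2][2] = 82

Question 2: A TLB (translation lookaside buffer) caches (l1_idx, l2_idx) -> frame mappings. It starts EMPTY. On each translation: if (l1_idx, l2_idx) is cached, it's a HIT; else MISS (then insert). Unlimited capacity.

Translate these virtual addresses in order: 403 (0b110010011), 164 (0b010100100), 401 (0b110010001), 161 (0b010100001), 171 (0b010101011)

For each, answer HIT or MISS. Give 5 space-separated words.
Answer: MISS MISS HIT HIT MISS

Derivation:
vaddr=403: (6,2) not in TLB -> MISS, insert
vaddr=164: (2,4) not in TLB -> MISS, insert
vaddr=401: (6,2) in TLB -> HIT
vaddr=161: (2,4) in TLB -> HIT
vaddr=171: (2,5) not in TLB -> MISS, insert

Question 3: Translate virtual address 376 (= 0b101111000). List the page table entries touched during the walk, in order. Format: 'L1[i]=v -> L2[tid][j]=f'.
vaddr = 376 = 0b101111000
Split: l1_idx=5, l2_idx=7, offset=0

Answer: L1[5]=0 -> L2[0][7]=59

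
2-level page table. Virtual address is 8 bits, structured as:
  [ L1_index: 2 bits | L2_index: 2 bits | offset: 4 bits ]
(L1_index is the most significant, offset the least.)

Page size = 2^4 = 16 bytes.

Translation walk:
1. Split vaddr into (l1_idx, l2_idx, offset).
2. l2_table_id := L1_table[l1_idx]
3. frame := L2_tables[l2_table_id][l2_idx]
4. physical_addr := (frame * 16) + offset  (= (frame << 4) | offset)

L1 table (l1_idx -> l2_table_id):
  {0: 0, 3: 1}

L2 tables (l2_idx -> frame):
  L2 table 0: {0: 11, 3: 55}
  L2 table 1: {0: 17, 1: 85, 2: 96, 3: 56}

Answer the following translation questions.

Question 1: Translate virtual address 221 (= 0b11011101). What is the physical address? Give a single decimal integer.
Answer: 1373

Derivation:
vaddr = 221 = 0b11011101
Split: l1_idx=3, l2_idx=1, offset=13
L1[3] = 1
L2[1][1] = 85
paddr = 85 * 16 + 13 = 1373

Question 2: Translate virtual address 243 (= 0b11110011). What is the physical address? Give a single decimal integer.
vaddr = 243 = 0b11110011
Split: l1_idx=3, l2_idx=3, offset=3
L1[3] = 1
L2[1][3] = 56
paddr = 56 * 16 + 3 = 899

Answer: 899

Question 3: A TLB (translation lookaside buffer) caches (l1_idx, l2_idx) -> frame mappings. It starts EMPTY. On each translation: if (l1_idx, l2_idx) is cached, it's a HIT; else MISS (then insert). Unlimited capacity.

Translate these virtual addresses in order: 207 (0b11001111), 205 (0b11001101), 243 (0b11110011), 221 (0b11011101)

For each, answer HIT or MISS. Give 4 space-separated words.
Answer: MISS HIT MISS MISS

Derivation:
vaddr=207: (3,0) not in TLB -> MISS, insert
vaddr=205: (3,0) in TLB -> HIT
vaddr=243: (3,3) not in TLB -> MISS, insert
vaddr=221: (3,1) not in TLB -> MISS, insert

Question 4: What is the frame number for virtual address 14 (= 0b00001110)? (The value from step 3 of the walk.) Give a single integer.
Answer: 11

Derivation:
vaddr = 14: l1_idx=0, l2_idx=0
L1[0] = 0; L2[0][0] = 11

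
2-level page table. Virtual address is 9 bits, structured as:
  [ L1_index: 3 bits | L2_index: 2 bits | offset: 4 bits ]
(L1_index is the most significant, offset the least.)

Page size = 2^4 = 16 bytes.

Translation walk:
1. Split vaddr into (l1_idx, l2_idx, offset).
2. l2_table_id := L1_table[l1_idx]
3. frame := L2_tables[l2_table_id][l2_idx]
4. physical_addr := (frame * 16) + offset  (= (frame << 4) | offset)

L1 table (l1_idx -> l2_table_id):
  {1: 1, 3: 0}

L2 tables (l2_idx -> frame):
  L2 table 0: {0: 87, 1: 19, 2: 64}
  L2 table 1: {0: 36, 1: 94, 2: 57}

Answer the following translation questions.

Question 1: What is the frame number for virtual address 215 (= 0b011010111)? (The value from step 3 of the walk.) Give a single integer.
vaddr = 215: l1_idx=3, l2_idx=1
L1[3] = 0; L2[0][1] = 19

Answer: 19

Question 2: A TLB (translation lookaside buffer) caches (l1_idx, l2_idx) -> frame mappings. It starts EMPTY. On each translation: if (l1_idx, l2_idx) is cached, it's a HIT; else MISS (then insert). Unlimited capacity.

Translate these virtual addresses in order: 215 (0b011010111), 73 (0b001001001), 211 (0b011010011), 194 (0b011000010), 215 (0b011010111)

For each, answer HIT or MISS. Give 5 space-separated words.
vaddr=215: (3,1) not in TLB -> MISS, insert
vaddr=73: (1,0) not in TLB -> MISS, insert
vaddr=211: (3,1) in TLB -> HIT
vaddr=194: (3,0) not in TLB -> MISS, insert
vaddr=215: (3,1) in TLB -> HIT

Answer: MISS MISS HIT MISS HIT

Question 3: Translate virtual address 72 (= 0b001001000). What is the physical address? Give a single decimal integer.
vaddr = 72 = 0b001001000
Split: l1_idx=1, l2_idx=0, offset=8
L1[1] = 1
L2[1][0] = 36
paddr = 36 * 16 + 8 = 584

Answer: 584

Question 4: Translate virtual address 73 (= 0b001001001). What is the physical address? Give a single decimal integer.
Answer: 585

Derivation:
vaddr = 73 = 0b001001001
Split: l1_idx=1, l2_idx=0, offset=9
L1[1] = 1
L2[1][0] = 36
paddr = 36 * 16 + 9 = 585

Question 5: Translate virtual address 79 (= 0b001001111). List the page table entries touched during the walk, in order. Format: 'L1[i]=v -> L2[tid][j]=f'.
Answer: L1[1]=1 -> L2[1][0]=36

Derivation:
vaddr = 79 = 0b001001111
Split: l1_idx=1, l2_idx=0, offset=15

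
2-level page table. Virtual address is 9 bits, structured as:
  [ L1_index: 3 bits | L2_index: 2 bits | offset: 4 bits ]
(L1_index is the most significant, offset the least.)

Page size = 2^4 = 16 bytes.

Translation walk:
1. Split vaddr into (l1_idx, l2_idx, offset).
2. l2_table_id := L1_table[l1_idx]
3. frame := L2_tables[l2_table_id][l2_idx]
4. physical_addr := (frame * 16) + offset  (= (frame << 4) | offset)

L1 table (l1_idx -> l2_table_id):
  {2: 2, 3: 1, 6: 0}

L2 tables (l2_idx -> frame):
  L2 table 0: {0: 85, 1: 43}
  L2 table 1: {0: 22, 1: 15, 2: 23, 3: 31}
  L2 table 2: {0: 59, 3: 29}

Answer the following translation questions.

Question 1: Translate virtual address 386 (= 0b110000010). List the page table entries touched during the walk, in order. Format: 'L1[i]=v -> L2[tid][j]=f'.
Answer: L1[6]=0 -> L2[0][0]=85

Derivation:
vaddr = 386 = 0b110000010
Split: l1_idx=6, l2_idx=0, offset=2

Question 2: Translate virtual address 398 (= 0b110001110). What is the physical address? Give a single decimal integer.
vaddr = 398 = 0b110001110
Split: l1_idx=6, l2_idx=0, offset=14
L1[6] = 0
L2[0][0] = 85
paddr = 85 * 16 + 14 = 1374

Answer: 1374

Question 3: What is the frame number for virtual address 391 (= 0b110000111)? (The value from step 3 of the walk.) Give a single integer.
Answer: 85

Derivation:
vaddr = 391: l1_idx=6, l2_idx=0
L1[6] = 0; L2[0][0] = 85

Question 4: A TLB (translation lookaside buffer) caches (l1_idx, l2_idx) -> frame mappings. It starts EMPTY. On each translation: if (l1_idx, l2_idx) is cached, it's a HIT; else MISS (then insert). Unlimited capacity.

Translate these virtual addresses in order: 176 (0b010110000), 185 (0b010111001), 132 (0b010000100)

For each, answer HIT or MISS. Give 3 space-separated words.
vaddr=176: (2,3) not in TLB -> MISS, insert
vaddr=185: (2,3) in TLB -> HIT
vaddr=132: (2,0) not in TLB -> MISS, insert

Answer: MISS HIT MISS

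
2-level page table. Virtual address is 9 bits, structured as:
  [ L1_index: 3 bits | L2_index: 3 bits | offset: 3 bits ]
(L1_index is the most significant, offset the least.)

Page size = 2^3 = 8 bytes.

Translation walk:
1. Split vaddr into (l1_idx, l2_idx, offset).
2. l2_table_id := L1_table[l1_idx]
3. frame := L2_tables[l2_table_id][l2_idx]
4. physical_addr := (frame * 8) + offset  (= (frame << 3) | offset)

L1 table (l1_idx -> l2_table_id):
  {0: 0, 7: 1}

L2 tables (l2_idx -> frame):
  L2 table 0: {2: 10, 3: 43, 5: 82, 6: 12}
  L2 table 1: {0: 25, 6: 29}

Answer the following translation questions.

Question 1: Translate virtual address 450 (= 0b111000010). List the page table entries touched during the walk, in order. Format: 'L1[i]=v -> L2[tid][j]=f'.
vaddr = 450 = 0b111000010
Split: l1_idx=7, l2_idx=0, offset=2

Answer: L1[7]=1 -> L2[1][0]=25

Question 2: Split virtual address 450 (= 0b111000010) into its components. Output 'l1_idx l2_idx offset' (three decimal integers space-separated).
Answer: 7 0 2

Derivation:
vaddr = 450 = 0b111000010
  top 3 bits -> l1_idx = 7
  next 3 bits -> l2_idx = 0
  bottom 3 bits -> offset = 2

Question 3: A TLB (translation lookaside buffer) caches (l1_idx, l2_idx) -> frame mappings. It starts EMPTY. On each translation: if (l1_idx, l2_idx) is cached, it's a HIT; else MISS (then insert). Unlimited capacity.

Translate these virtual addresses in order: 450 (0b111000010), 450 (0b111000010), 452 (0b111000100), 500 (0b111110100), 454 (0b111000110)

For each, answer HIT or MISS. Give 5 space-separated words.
vaddr=450: (7,0) not in TLB -> MISS, insert
vaddr=450: (7,0) in TLB -> HIT
vaddr=452: (7,0) in TLB -> HIT
vaddr=500: (7,6) not in TLB -> MISS, insert
vaddr=454: (7,0) in TLB -> HIT

Answer: MISS HIT HIT MISS HIT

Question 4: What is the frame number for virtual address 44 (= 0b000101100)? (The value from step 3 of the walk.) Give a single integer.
Answer: 82

Derivation:
vaddr = 44: l1_idx=0, l2_idx=5
L1[0] = 0; L2[0][5] = 82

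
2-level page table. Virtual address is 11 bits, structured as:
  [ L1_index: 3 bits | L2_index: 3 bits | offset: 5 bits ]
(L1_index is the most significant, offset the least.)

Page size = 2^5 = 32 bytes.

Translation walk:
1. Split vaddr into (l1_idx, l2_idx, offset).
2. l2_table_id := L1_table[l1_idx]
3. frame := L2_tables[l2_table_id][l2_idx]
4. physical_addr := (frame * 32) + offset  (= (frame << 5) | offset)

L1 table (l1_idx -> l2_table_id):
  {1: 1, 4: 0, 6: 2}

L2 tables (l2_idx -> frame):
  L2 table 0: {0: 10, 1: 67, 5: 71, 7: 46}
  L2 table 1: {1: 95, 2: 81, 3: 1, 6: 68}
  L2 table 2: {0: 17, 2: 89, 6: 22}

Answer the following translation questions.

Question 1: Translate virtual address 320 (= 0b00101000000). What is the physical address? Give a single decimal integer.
Answer: 2592

Derivation:
vaddr = 320 = 0b00101000000
Split: l1_idx=1, l2_idx=2, offset=0
L1[1] = 1
L2[1][2] = 81
paddr = 81 * 32 + 0 = 2592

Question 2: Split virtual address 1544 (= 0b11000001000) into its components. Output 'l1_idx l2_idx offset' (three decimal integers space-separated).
Answer: 6 0 8

Derivation:
vaddr = 1544 = 0b11000001000
  top 3 bits -> l1_idx = 6
  next 3 bits -> l2_idx = 0
  bottom 5 bits -> offset = 8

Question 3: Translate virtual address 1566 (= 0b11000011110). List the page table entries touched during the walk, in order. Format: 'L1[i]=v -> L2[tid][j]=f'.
Answer: L1[6]=2 -> L2[2][0]=17

Derivation:
vaddr = 1566 = 0b11000011110
Split: l1_idx=6, l2_idx=0, offset=30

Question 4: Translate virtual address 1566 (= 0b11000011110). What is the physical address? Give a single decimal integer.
Answer: 574

Derivation:
vaddr = 1566 = 0b11000011110
Split: l1_idx=6, l2_idx=0, offset=30
L1[6] = 2
L2[2][0] = 17
paddr = 17 * 32 + 30 = 574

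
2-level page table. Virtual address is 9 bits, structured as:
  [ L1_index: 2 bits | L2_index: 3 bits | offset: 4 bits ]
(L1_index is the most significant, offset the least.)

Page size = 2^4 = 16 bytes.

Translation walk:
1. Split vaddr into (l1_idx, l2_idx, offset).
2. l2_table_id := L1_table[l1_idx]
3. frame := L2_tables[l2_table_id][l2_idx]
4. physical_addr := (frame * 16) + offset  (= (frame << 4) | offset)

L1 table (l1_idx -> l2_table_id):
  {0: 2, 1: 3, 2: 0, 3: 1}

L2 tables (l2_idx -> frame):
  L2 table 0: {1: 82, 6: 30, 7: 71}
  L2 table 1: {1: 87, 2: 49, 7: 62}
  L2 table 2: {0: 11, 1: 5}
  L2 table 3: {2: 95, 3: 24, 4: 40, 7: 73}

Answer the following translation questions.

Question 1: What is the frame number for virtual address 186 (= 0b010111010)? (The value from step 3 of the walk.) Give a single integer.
Answer: 24

Derivation:
vaddr = 186: l1_idx=1, l2_idx=3
L1[1] = 3; L2[3][3] = 24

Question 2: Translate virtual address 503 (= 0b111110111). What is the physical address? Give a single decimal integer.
vaddr = 503 = 0b111110111
Split: l1_idx=3, l2_idx=7, offset=7
L1[3] = 1
L2[1][7] = 62
paddr = 62 * 16 + 7 = 999

Answer: 999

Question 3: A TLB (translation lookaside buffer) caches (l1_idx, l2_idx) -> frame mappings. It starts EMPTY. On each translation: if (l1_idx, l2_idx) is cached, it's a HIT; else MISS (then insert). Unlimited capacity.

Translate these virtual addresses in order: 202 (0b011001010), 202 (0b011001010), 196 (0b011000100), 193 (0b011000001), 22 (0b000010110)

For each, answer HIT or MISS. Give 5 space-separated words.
Answer: MISS HIT HIT HIT MISS

Derivation:
vaddr=202: (1,4) not in TLB -> MISS, insert
vaddr=202: (1,4) in TLB -> HIT
vaddr=196: (1,4) in TLB -> HIT
vaddr=193: (1,4) in TLB -> HIT
vaddr=22: (0,1) not in TLB -> MISS, insert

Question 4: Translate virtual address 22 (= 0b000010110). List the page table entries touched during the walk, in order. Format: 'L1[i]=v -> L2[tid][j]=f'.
Answer: L1[0]=2 -> L2[2][1]=5

Derivation:
vaddr = 22 = 0b000010110
Split: l1_idx=0, l2_idx=1, offset=6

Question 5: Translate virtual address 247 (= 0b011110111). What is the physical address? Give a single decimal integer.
vaddr = 247 = 0b011110111
Split: l1_idx=1, l2_idx=7, offset=7
L1[1] = 3
L2[3][7] = 73
paddr = 73 * 16 + 7 = 1175

Answer: 1175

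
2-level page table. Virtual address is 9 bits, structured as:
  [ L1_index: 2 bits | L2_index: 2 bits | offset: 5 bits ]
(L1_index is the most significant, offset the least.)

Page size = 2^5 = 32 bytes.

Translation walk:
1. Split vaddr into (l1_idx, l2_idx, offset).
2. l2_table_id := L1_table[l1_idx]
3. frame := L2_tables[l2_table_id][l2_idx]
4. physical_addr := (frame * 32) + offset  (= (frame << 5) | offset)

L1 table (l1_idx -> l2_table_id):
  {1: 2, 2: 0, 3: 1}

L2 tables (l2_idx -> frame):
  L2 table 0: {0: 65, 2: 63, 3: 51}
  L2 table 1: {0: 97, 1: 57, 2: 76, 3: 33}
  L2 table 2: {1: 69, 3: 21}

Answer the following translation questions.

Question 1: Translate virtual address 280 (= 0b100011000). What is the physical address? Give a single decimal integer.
Answer: 2104

Derivation:
vaddr = 280 = 0b100011000
Split: l1_idx=2, l2_idx=0, offset=24
L1[2] = 0
L2[0][0] = 65
paddr = 65 * 32 + 24 = 2104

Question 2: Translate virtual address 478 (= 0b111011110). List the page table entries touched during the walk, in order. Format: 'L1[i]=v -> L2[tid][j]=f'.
vaddr = 478 = 0b111011110
Split: l1_idx=3, l2_idx=2, offset=30

Answer: L1[3]=1 -> L2[1][2]=76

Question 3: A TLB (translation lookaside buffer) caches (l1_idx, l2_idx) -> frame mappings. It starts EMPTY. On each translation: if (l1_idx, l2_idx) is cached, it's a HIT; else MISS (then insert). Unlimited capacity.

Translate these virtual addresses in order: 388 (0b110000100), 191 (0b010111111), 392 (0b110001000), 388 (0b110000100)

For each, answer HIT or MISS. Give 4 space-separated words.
vaddr=388: (3,0) not in TLB -> MISS, insert
vaddr=191: (1,1) not in TLB -> MISS, insert
vaddr=392: (3,0) in TLB -> HIT
vaddr=388: (3,0) in TLB -> HIT

Answer: MISS MISS HIT HIT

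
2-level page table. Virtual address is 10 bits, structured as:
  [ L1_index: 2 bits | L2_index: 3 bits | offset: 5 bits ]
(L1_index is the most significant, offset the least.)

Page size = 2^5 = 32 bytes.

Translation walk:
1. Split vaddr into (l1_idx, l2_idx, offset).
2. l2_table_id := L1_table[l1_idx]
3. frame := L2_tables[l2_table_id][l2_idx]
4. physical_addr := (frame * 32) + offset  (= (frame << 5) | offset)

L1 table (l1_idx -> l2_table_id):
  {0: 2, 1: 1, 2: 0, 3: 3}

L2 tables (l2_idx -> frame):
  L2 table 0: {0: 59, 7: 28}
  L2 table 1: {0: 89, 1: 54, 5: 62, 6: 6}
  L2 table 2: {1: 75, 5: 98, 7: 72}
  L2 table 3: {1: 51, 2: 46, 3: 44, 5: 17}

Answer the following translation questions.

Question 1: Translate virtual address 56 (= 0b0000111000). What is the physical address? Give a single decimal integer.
Answer: 2424

Derivation:
vaddr = 56 = 0b0000111000
Split: l1_idx=0, l2_idx=1, offset=24
L1[0] = 2
L2[2][1] = 75
paddr = 75 * 32 + 24 = 2424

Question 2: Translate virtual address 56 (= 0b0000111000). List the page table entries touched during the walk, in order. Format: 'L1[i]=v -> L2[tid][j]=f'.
vaddr = 56 = 0b0000111000
Split: l1_idx=0, l2_idx=1, offset=24

Answer: L1[0]=2 -> L2[2][1]=75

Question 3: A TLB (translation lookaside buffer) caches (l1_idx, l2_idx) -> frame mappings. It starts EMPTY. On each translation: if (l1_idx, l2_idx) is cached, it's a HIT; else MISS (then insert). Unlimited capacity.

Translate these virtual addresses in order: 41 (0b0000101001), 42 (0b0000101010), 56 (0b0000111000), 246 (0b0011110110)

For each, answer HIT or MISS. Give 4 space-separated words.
vaddr=41: (0,1) not in TLB -> MISS, insert
vaddr=42: (0,1) in TLB -> HIT
vaddr=56: (0,1) in TLB -> HIT
vaddr=246: (0,7) not in TLB -> MISS, insert

Answer: MISS HIT HIT MISS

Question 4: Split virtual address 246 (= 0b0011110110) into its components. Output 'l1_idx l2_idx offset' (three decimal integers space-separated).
vaddr = 246 = 0b0011110110
  top 2 bits -> l1_idx = 0
  next 3 bits -> l2_idx = 7
  bottom 5 bits -> offset = 22

Answer: 0 7 22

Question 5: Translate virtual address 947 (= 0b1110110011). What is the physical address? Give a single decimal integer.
Answer: 563

Derivation:
vaddr = 947 = 0b1110110011
Split: l1_idx=3, l2_idx=5, offset=19
L1[3] = 3
L2[3][5] = 17
paddr = 17 * 32 + 19 = 563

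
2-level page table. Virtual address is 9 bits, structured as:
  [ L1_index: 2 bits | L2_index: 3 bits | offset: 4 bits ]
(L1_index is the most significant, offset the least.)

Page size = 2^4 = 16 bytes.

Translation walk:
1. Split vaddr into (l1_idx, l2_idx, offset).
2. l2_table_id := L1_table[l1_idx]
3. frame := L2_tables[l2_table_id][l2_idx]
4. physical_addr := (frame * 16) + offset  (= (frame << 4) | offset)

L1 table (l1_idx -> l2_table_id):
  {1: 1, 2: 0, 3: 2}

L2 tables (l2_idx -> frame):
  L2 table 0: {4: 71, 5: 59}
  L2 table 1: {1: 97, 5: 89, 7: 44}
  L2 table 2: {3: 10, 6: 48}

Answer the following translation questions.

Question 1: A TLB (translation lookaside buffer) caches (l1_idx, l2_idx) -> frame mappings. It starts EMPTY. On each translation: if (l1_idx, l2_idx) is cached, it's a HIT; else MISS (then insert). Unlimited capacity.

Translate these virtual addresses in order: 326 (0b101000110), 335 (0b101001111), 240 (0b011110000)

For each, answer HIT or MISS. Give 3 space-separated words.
vaddr=326: (2,4) not in TLB -> MISS, insert
vaddr=335: (2,4) in TLB -> HIT
vaddr=240: (1,7) not in TLB -> MISS, insert

Answer: MISS HIT MISS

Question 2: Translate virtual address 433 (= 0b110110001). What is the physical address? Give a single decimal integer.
vaddr = 433 = 0b110110001
Split: l1_idx=3, l2_idx=3, offset=1
L1[3] = 2
L2[2][3] = 10
paddr = 10 * 16 + 1 = 161

Answer: 161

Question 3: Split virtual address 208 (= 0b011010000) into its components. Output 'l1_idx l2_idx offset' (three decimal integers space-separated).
Answer: 1 5 0

Derivation:
vaddr = 208 = 0b011010000
  top 2 bits -> l1_idx = 1
  next 3 bits -> l2_idx = 5
  bottom 4 bits -> offset = 0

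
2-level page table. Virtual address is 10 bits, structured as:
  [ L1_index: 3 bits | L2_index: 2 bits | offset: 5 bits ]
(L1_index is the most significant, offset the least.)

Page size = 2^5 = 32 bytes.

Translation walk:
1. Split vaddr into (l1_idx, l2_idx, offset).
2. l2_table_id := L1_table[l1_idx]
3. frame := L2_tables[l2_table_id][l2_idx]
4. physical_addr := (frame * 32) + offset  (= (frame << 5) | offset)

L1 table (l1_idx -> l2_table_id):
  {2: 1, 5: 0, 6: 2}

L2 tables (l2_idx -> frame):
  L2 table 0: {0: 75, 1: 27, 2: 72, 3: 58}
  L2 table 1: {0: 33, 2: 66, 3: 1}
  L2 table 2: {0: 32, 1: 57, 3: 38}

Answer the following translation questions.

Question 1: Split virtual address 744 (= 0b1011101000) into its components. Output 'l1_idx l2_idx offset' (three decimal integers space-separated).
vaddr = 744 = 0b1011101000
  top 3 bits -> l1_idx = 5
  next 2 bits -> l2_idx = 3
  bottom 5 bits -> offset = 8

Answer: 5 3 8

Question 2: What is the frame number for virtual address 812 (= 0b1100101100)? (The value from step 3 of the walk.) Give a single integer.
vaddr = 812: l1_idx=6, l2_idx=1
L1[6] = 2; L2[2][1] = 57

Answer: 57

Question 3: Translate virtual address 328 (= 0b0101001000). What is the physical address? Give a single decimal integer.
vaddr = 328 = 0b0101001000
Split: l1_idx=2, l2_idx=2, offset=8
L1[2] = 1
L2[1][2] = 66
paddr = 66 * 32 + 8 = 2120

Answer: 2120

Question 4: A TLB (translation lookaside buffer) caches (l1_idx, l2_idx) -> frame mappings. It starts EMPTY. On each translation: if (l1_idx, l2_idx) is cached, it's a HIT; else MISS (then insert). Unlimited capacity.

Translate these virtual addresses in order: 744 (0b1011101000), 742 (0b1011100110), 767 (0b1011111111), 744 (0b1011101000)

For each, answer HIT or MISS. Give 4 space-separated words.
Answer: MISS HIT HIT HIT

Derivation:
vaddr=744: (5,3) not in TLB -> MISS, insert
vaddr=742: (5,3) in TLB -> HIT
vaddr=767: (5,3) in TLB -> HIT
vaddr=744: (5,3) in TLB -> HIT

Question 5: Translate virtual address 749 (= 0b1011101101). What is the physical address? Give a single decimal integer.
vaddr = 749 = 0b1011101101
Split: l1_idx=5, l2_idx=3, offset=13
L1[5] = 0
L2[0][3] = 58
paddr = 58 * 32 + 13 = 1869

Answer: 1869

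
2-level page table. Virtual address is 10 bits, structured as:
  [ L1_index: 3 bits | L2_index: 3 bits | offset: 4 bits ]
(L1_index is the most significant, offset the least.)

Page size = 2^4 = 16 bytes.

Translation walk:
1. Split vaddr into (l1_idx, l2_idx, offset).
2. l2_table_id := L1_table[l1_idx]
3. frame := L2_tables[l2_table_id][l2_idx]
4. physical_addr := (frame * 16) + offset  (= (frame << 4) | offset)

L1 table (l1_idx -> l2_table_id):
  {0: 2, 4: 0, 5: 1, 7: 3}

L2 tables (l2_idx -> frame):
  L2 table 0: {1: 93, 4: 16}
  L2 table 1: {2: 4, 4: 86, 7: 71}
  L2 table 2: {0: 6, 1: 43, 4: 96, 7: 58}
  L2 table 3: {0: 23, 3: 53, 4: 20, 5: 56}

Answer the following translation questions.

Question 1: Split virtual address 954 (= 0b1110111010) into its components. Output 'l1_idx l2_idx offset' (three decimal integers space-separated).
Answer: 7 3 10

Derivation:
vaddr = 954 = 0b1110111010
  top 3 bits -> l1_idx = 7
  next 3 bits -> l2_idx = 3
  bottom 4 bits -> offset = 10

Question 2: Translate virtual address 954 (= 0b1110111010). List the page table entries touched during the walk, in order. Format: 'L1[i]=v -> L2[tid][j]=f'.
Answer: L1[7]=3 -> L2[3][3]=53

Derivation:
vaddr = 954 = 0b1110111010
Split: l1_idx=7, l2_idx=3, offset=10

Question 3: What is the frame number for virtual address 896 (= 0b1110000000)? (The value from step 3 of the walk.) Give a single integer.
vaddr = 896: l1_idx=7, l2_idx=0
L1[7] = 3; L2[3][0] = 23

Answer: 23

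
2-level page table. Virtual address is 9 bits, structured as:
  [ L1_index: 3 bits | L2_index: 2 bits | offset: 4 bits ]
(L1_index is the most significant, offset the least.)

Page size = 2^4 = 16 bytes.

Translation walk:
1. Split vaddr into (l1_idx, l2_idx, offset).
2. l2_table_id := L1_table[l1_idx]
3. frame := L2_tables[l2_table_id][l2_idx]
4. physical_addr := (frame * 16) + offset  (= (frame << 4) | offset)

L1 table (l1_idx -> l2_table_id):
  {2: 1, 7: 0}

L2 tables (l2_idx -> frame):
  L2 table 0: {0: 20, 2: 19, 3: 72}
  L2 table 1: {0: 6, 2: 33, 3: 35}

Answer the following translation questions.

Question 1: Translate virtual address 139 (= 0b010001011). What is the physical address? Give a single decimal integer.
vaddr = 139 = 0b010001011
Split: l1_idx=2, l2_idx=0, offset=11
L1[2] = 1
L2[1][0] = 6
paddr = 6 * 16 + 11 = 107

Answer: 107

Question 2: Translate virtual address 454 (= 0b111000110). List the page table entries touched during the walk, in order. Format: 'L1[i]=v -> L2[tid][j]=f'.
vaddr = 454 = 0b111000110
Split: l1_idx=7, l2_idx=0, offset=6

Answer: L1[7]=0 -> L2[0][0]=20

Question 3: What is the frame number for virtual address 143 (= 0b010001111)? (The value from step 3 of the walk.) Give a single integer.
vaddr = 143: l1_idx=2, l2_idx=0
L1[2] = 1; L2[1][0] = 6

Answer: 6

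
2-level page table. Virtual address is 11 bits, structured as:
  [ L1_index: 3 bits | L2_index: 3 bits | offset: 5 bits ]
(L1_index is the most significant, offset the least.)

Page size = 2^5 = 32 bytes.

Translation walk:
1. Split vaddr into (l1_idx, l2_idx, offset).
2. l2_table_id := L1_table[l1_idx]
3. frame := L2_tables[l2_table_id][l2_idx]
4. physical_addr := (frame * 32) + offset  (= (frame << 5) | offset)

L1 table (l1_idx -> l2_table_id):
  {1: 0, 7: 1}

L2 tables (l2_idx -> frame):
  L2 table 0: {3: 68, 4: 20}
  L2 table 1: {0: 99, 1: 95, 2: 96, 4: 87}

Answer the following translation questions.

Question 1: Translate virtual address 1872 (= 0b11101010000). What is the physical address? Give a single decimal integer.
Answer: 3088

Derivation:
vaddr = 1872 = 0b11101010000
Split: l1_idx=7, l2_idx=2, offset=16
L1[7] = 1
L2[1][2] = 96
paddr = 96 * 32 + 16 = 3088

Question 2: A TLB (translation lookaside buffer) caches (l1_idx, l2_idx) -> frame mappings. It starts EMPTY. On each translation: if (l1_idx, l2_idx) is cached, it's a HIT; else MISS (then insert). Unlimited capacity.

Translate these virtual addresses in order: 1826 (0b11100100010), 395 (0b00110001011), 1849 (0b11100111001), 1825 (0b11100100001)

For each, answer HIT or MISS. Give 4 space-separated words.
vaddr=1826: (7,1) not in TLB -> MISS, insert
vaddr=395: (1,4) not in TLB -> MISS, insert
vaddr=1849: (7,1) in TLB -> HIT
vaddr=1825: (7,1) in TLB -> HIT

Answer: MISS MISS HIT HIT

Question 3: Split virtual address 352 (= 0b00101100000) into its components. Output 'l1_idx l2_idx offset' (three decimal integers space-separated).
Answer: 1 3 0

Derivation:
vaddr = 352 = 0b00101100000
  top 3 bits -> l1_idx = 1
  next 3 bits -> l2_idx = 3
  bottom 5 bits -> offset = 0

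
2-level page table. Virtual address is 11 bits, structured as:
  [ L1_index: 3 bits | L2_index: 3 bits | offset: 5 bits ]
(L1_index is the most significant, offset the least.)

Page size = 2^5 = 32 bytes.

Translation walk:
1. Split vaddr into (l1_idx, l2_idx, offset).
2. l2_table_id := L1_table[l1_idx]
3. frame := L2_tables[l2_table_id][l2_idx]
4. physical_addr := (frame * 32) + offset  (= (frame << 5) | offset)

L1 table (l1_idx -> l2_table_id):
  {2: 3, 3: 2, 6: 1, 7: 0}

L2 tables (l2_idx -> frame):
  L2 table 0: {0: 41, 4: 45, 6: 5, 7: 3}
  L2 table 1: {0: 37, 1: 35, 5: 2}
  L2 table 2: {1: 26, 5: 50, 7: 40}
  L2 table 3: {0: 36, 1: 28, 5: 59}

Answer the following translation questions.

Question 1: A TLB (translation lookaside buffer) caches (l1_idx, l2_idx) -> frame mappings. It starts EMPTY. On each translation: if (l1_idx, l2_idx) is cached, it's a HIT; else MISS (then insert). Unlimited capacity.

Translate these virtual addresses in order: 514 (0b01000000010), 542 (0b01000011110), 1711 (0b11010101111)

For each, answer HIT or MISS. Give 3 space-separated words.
Answer: MISS HIT MISS

Derivation:
vaddr=514: (2,0) not in TLB -> MISS, insert
vaddr=542: (2,0) in TLB -> HIT
vaddr=1711: (6,5) not in TLB -> MISS, insert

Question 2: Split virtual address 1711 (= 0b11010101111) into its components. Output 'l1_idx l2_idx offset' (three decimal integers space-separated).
vaddr = 1711 = 0b11010101111
  top 3 bits -> l1_idx = 6
  next 3 bits -> l2_idx = 5
  bottom 5 bits -> offset = 15

Answer: 6 5 15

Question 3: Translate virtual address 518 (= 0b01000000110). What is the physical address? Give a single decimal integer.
Answer: 1158

Derivation:
vaddr = 518 = 0b01000000110
Split: l1_idx=2, l2_idx=0, offset=6
L1[2] = 3
L2[3][0] = 36
paddr = 36 * 32 + 6 = 1158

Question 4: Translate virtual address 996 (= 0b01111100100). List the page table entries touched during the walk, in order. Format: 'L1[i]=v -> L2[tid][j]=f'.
Answer: L1[3]=2 -> L2[2][7]=40

Derivation:
vaddr = 996 = 0b01111100100
Split: l1_idx=3, l2_idx=7, offset=4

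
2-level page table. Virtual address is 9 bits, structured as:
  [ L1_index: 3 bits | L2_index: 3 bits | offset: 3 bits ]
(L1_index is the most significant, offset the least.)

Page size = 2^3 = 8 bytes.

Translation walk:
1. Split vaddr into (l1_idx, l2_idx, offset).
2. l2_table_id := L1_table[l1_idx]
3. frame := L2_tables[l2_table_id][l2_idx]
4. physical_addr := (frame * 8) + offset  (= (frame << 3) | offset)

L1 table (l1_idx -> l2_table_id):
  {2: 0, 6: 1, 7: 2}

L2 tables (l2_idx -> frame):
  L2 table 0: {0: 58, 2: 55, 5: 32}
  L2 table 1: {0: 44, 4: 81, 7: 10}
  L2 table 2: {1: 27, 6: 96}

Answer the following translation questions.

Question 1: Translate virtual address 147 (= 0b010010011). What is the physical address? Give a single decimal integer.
vaddr = 147 = 0b010010011
Split: l1_idx=2, l2_idx=2, offset=3
L1[2] = 0
L2[0][2] = 55
paddr = 55 * 8 + 3 = 443

Answer: 443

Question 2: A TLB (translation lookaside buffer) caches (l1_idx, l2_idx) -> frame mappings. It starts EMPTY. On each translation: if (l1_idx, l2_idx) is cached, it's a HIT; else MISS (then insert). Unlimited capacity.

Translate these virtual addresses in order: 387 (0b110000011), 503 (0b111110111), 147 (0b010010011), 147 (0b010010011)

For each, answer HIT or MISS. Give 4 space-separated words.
Answer: MISS MISS MISS HIT

Derivation:
vaddr=387: (6,0) not in TLB -> MISS, insert
vaddr=503: (7,6) not in TLB -> MISS, insert
vaddr=147: (2,2) not in TLB -> MISS, insert
vaddr=147: (2,2) in TLB -> HIT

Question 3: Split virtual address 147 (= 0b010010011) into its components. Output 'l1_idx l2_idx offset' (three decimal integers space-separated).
vaddr = 147 = 0b010010011
  top 3 bits -> l1_idx = 2
  next 3 bits -> l2_idx = 2
  bottom 3 bits -> offset = 3

Answer: 2 2 3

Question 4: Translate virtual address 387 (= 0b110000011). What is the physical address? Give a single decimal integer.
Answer: 355

Derivation:
vaddr = 387 = 0b110000011
Split: l1_idx=6, l2_idx=0, offset=3
L1[6] = 1
L2[1][0] = 44
paddr = 44 * 8 + 3 = 355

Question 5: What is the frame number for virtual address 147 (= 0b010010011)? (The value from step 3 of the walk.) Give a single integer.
Answer: 55

Derivation:
vaddr = 147: l1_idx=2, l2_idx=2
L1[2] = 0; L2[0][2] = 55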